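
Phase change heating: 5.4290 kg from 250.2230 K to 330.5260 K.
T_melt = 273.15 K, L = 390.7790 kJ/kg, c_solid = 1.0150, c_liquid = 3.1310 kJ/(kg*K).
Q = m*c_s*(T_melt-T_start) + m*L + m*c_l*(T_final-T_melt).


Q1 (sensible, solid) = 5.4290 * 1.0150 * 22.9270 = 126.3377 kJ
Q2 (latent) = 5.4290 * 390.7790 = 2121.5392 kJ
Q3 (sensible, liquid) = 5.4290 * 3.1310 * 57.3760 = 975.2887 kJ
Q_total = 3223.1656 kJ

3223.1656 kJ


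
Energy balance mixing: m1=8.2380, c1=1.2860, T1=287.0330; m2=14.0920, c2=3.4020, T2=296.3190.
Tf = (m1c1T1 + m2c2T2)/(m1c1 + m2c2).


num = 17246.6716
den = 58.5351
Tf = 294.6384 K

294.6384 K


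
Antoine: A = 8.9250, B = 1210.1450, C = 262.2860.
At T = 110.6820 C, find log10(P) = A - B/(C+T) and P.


C+T = 372.9680
B/(C+T) = 3.2446
log10(P) = 8.9250 - 3.2446 = 5.6804
P = 10^5.6804 = 479032.6019 mmHg

479032.6019 mmHg


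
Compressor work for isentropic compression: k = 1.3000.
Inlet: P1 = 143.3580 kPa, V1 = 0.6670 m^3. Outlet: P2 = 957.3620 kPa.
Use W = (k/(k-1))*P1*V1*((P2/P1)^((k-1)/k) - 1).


(k-1)/k = 0.2308
(P2/P1)^exp = 1.5499
W = 4.3333 * 143.3580 * 0.6670 * (1.5499 - 1) = 227.8541 kJ

227.8541 kJ


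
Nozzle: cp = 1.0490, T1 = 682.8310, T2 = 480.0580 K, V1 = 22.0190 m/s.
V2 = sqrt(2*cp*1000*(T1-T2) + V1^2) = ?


dT = 202.7730 K
2*cp*1000*dT = 425417.7540
V1^2 = 484.8364
V2 = sqrt(425902.5904) = 652.6121 m/s

652.6121 m/s


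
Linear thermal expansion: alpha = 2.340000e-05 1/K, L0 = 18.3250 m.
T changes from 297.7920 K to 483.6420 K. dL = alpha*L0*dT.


dT = 185.8500 K
dL = 2.340000e-05 * 18.3250 * 185.8500 = 0.079693 m
L_final = 18.404693 m

dL = 0.079693 m


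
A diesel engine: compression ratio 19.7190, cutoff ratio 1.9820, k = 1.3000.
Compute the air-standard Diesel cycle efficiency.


r^(k-1) = 2.4461
rc^k = 2.4335
eta = 0.5409 = 54.0926%

54.0926%


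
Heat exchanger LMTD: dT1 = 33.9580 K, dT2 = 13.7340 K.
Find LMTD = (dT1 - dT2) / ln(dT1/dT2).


dT1/dT2 = 2.4725
ln(dT1/dT2) = 0.9052
LMTD = 20.2240 / 0.9052 = 22.3408 K

22.3408 K


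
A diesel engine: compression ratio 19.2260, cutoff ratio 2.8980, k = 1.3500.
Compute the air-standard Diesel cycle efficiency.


r^(k-1) = 2.8142
rc^k = 4.2056
eta = 0.5554 = 55.5446%

55.5446%


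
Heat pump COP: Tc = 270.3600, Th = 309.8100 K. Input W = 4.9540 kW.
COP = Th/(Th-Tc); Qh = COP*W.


COP = 309.8100 / 39.4500 = 7.8532
Qh = 7.8532 * 4.9540 = 38.9049 kW

COP = 7.8532, Qh = 38.9049 kW


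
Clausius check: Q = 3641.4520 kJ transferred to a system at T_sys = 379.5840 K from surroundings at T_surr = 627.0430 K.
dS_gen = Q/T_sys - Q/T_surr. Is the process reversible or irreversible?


dS_sys = 3641.4520/379.5840 = 9.5933 kJ/K
dS_surr = -3641.4520/627.0430 = -5.8073 kJ/K
dS_gen = 9.5933 - 5.8073 = 3.7859 kJ/K (irreversible)

dS_gen = 3.7859 kJ/K, irreversible


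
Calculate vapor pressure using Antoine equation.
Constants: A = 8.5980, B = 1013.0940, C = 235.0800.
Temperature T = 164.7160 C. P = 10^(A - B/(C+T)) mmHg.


C+T = 399.7960
B/(C+T) = 2.5340
log10(P) = 8.5980 - 2.5340 = 6.0640
P = 10^6.0640 = 1158704.3731 mmHg

1158704.3731 mmHg


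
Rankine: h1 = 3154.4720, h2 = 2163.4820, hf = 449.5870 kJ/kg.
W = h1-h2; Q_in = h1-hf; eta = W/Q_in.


W = 990.9900 kJ/kg
Q_in = 2704.8850 kJ/kg
eta = 0.3664 = 36.6370%

eta = 36.6370%


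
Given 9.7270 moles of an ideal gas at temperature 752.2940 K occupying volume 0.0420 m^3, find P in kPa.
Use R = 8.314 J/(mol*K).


P = nRT/V = 9.7270 * 8.314 * 752.2940 / 0.0420
= 60838.2249 / 0.0420 = 1448529.1647 Pa = 1448.5292 kPa

1448.5292 kPa


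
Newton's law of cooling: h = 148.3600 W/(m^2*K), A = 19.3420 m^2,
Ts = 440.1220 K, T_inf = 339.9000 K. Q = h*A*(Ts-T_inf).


dT = 100.2220 K
Q = 148.3600 * 19.3420 * 100.2220 = 287594.9586 W

287594.9586 W


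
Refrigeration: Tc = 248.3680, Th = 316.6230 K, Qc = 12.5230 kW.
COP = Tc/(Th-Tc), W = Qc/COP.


COP = 248.3680 / 68.2550 = 3.6388
W = 12.5230 / 3.6388 = 3.4415 kW

COP = 3.6388, W = 3.4415 kW


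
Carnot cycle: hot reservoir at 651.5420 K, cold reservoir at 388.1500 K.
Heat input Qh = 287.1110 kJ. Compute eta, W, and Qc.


eta = 1 - 388.1500/651.5420 = 0.4043
W = 0.4043 * 287.1110 = 116.0673 kJ
Qc = 287.1110 - 116.0673 = 171.0437 kJ

eta = 40.4259%, W = 116.0673 kJ, Qc = 171.0437 kJ


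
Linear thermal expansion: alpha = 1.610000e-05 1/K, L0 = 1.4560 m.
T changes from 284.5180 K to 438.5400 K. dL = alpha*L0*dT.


dT = 154.0220 K
dL = 1.610000e-05 * 1.4560 * 154.0220 = 0.003611 m
L_final = 1.459611 m

dL = 0.003611 m


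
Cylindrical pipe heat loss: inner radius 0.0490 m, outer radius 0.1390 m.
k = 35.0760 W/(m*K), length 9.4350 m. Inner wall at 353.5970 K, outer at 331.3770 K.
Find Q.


dT = 22.2200 K
ln(ro/ri) = 1.0427
Q = 2*pi*35.0760*9.4350*22.2200 / 1.0427 = 44313.4769 W

44313.4769 W


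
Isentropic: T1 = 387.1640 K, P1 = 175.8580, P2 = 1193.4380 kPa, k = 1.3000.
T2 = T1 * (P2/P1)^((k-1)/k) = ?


(k-1)/k = 0.2308
(P2/P1)^exp = 1.5557
T2 = 387.1640 * 1.5557 = 602.2979 K

602.2979 K


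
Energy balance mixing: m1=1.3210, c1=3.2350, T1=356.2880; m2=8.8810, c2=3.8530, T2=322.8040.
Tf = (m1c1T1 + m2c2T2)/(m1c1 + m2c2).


num = 12568.4400
den = 38.4919
Tf = 326.5214 K

326.5214 K


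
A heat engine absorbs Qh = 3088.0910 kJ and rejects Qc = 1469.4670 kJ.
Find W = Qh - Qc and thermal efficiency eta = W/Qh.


W = 3088.0910 - 1469.4670 = 1618.6240 kJ
eta = 1618.6240 / 3088.0910 = 0.5242 = 52.4150%

W = 1618.6240 kJ, eta = 52.4150%


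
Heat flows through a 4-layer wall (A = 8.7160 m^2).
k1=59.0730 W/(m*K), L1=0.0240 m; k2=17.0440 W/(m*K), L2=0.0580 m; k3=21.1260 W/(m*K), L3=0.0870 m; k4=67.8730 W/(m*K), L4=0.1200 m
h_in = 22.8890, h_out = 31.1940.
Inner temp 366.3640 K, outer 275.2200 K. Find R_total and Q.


R_conv_in = 1/(22.8890*8.7160) = 0.0050
R_1 = 0.0240/(59.0730*8.7160) = 4.6613e-05
R_2 = 0.0580/(17.0440*8.7160) = 0.0004
R_3 = 0.0870/(21.1260*8.7160) = 0.0005
R_4 = 0.1200/(67.8730*8.7160) = 0.0002
R_conv_out = 1/(31.1940*8.7160) = 0.0037
R_total = 0.0098 K/W
Q = 91.1440 / 0.0098 = 9297.6711 W

R_total = 0.0098 K/W, Q = 9297.6711 W


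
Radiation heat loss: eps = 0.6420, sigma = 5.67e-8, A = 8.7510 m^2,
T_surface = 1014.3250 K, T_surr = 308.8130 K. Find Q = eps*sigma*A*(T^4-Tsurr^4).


T^4 = 1.0585e+12
Tsurr^4 = 9.0946e+09
Q = 0.6420 * 5.67e-8 * 8.7510 * 1.0494e+12 = 334300.3921 W

334300.3921 W


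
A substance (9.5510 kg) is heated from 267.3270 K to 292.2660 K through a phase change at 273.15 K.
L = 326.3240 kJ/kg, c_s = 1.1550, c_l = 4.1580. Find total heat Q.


Q1 (sensible, solid) = 9.5510 * 1.1550 * 5.8230 = 64.2359 kJ
Q2 (latent) = 9.5510 * 326.3240 = 3116.7205 kJ
Q3 (sensible, liquid) = 9.5510 * 4.1580 * 19.1160 = 759.1548 kJ
Q_total = 3940.1112 kJ

3940.1112 kJ


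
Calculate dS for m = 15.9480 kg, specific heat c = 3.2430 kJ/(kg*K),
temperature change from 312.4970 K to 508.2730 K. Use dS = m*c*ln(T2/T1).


T2/T1 = 1.6265
ln(T2/T1) = 0.4864
dS = 15.9480 * 3.2430 * 0.4864 = 25.1575 kJ/K

25.1575 kJ/K


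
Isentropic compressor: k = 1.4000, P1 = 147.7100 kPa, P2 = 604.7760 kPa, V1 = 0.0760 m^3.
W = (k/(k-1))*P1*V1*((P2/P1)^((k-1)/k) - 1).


(k-1)/k = 0.2857
(P2/P1)^exp = 1.4959
W = 3.5000 * 147.7100 * 0.0760 * (1.4959 - 1) = 19.4853 kJ

19.4853 kJ


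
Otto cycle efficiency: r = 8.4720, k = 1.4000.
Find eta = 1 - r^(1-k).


r^(k-1) = 2.3507
eta = 1 - 1/2.3507 = 0.5746 = 57.4592%

57.4592%


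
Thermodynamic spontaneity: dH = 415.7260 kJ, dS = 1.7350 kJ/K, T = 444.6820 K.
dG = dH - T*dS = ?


T*dS = 444.6820 * 1.7350 = 771.5233 kJ
dG = 415.7260 - 771.5233 = -355.7973 kJ (spontaneous)

dG = -355.7973 kJ, spontaneous


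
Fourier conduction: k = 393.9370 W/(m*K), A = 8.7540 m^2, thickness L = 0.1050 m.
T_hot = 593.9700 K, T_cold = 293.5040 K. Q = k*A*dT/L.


dT = 300.4660 K
Q = 393.9370 * 8.7540 * 300.4660 / 0.1050 = 9868232.0173 W

9868232.0173 W


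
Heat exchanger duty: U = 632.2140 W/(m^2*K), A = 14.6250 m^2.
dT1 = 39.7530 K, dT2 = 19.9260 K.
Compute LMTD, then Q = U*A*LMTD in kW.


LMTD = 28.7073 K
Q = 632.2140 * 14.6250 * 28.7073 = 265431.6763 W = 265.4317 kW

265.4317 kW


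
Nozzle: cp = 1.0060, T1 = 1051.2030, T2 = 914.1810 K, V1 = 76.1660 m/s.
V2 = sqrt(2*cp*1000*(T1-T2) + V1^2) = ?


dT = 137.0220 K
2*cp*1000*dT = 275688.2640
V1^2 = 5801.2596
V2 = sqrt(281489.5236) = 530.5559 m/s

530.5559 m/s


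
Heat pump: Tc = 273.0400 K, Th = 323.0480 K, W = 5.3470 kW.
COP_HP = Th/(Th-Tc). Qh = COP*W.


COP = 323.0480 / 50.0080 = 6.4599
Qh = 6.4599 * 5.3470 = 34.5412 kW

COP = 6.4599, Qh = 34.5412 kW


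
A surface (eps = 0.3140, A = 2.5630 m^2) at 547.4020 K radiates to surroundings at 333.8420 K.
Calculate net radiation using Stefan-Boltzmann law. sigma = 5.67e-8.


T^4 = 8.9789e+10
Tsurr^4 = 1.2421e+10
Q = 0.3140 * 5.67e-8 * 2.5630 * 7.7368e+10 = 3530.4029 W

3530.4029 W


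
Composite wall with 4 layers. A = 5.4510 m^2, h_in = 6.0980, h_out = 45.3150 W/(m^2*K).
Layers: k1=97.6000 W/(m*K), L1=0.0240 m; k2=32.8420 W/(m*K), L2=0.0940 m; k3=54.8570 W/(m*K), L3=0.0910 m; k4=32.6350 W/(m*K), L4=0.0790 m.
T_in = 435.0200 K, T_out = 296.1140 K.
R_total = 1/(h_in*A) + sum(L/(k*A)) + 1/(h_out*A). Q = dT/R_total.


R_conv_in = 1/(6.0980*5.4510) = 0.0301
R_1 = 0.0240/(97.6000*5.4510) = 4.5111e-05
R_2 = 0.0940/(32.8420*5.4510) = 0.0005
R_3 = 0.0910/(54.8570*5.4510) = 0.0003
R_4 = 0.0790/(32.6350*5.4510) = 0.0004
R_conv_out = 1/(45.3150*5.4510) = 0.0040
R_total = 0.0355 K/W
Q = 138.9060 / 0.0355 = 3918.2493 W

R_total = 0.0355 K/W, Q = 3918.2493 W


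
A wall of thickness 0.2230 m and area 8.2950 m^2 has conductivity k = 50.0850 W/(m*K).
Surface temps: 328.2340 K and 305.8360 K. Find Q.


dT = 22.3980 K
Q = 50.0850 * 8.2950 * 22.3980 / 0.2230 = 41728.0842 W

41728.0842 W


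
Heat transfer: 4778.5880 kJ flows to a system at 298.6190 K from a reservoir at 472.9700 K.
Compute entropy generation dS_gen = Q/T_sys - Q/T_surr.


dS_sys = 4778.5880/298.6190 = 16.0023 kJ/K
dS_surr = -4778.5880/472.9700 = -10.1034 kJ/K
dS_gen = 16.0023 - 10.1034 = 5.8989 kJ/K (irreversible)

dS_gen = 5.8989 kJ/K, irreversible


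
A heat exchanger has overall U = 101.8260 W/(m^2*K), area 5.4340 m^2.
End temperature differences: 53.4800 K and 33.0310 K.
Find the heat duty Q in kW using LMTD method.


LMTD = 42.4375 K
Q = 101.8260 * 5.4340 * 42.4375 = 23481.6387 W = 23.4816 kW

23.4816 kW


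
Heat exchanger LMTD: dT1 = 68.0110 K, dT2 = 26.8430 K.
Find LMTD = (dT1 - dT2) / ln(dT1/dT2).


dT1/dT2 = 2.5337
ln(dT1/dT2) = 0.9297
LMTD = 41.1680 / 0.9297 = 44.2826 K

44.2826 K


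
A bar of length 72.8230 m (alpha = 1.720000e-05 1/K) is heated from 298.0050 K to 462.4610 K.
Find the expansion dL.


dT = 164.4560 K
dL = 1.720000e-05 * 72.8230 * 164.4560 = 0.205990 m
L_final = 73.028990 m

dL = 0.205990 m


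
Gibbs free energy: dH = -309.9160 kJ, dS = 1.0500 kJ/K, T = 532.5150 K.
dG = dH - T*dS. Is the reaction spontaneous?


T*dS = 532.5150 * 1.0500 = 559.1408 kJ
dG = -309.9160 - 559.1408 = -869.0567 kJ (spontaneous)

dG = -869.0567 kJ, spontaneous


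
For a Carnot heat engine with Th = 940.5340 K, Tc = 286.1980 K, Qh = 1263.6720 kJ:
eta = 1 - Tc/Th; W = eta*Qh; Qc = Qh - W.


eta = 1 - 286.1980/940.5340 = 0.6957
W = 0.6957 * 1263.6720 = 879.1453 kJ
Qc = 1263.6720 - 879.1453 = 384.5267 kJ

eta = 69.5707%, W = 879.1453 kJ, Qc = 384.5267 kJ


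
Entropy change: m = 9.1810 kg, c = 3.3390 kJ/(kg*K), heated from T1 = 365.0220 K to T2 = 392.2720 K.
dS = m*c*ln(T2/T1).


T2/T1 = 1.0747
ln(T2/T1) = 0.0720
dS = 9.1810 * 3.3390 * 0.0720 = 2.2071 kJ/K

2.2071 kJ/K


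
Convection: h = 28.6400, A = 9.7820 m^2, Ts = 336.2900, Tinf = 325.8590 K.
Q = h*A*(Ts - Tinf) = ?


dT = 10.4310 K
Q = 28.6400 * 9.7820 * 10.4310 = 2922.3122 W

2922.3122 W


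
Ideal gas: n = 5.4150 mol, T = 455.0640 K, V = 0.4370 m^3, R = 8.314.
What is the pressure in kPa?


P = nRT/V = 5.4150 * 8.314 * 455.0640 / 0.4370
= 20487.1223 / 0.4370 = 46881.2868 Pa = 46.8813 kPa

46.8813 kPa


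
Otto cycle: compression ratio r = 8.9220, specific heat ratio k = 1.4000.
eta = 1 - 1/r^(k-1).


r^(k-1) = 2.3999
eta = 1 - 1/2.3999 = 0.5833 = 58.3308%

58.3308%


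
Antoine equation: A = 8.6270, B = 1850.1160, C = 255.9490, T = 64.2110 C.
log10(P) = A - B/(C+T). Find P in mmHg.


C+T = 320.1600
B/(C+T) = 5.7787
log10(P) = 8.6270 - 5.7787 = 2.8483
P = 10^2.8483 = 705.1425 mmHg

705.1425 mmHg


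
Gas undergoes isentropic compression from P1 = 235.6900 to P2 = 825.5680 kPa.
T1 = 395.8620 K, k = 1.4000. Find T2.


(k-1)/k = 0.2857
(P2/P1)^exp = 1.4307
T2 = 395.8620 * 1.4307 = 566.3567 K

566.3567 K


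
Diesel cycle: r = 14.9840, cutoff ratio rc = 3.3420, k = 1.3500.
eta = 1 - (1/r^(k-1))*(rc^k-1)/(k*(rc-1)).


r^(k-1) = 2.5791
rc^k = 5.0981
eta = 0.4974 = 49.7435%

49.7435%


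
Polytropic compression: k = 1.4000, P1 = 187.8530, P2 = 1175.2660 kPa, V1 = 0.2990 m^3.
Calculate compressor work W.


(k-1)/k = 0.2857
(P2/P1)^exp = 1.6886
W = 3.5000 * 187.8530 * 0.2990 * (1.6886 - 1) = 135.3650 kJ

135.3650 kJ


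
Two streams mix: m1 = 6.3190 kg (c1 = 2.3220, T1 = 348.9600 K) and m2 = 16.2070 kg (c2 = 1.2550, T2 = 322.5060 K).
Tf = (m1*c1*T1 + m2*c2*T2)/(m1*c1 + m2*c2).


num = 11679.8944
den = 35.0125
Tf = 333.5921 K

333.5921 K


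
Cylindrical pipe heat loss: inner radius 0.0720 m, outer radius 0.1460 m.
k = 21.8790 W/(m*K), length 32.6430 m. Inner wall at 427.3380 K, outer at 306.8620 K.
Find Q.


dT = 120.4760 K
ln(ro/ri) = 0.7069
Q = 2*pi*21.8790*32.6430*120.4760 / 0.7069 = 764742.2370 W

764742.2370 W


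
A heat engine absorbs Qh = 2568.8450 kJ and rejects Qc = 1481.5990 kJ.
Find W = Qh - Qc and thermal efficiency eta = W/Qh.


W = 2568.8450 - 1481.5990 = 1087.2460 kJ
eta = 1087.2460 / 2568.8450 = 0.4232 = 42.3243%

W = 1087.2460 kJ, eta = 42.3243%


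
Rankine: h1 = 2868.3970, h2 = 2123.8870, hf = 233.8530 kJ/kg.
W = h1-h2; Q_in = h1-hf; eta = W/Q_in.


W = 744.5100 kJ/kg
Q_in = 2634.5440 kJ/kg
eta = 0.2826 = 28.2595%

eta = 28.2595%


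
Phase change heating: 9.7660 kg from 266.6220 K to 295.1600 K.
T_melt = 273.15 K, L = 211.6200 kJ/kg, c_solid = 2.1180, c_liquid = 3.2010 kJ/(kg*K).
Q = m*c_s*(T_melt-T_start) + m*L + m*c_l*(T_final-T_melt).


Q1 (sensible, solid) = 9.7660 * 2.1180 * 6.5280 = 135.0277 kJ
Q2 (latent) = 9.7660 * 211.6200 = 2066.6809 kJ
Q3 (sensible, liquid) = 9.7660 * 3.2010 * 22.0100 = 688.0539 kJ
Q_total = 2889.7625 kJ

2889.7625 kJ


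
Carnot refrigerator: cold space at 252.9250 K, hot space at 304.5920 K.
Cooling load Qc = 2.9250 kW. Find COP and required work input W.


COP = 252.9250 / 51.6670 = 4.8953
W = 2.9250 / 4.8953 = 0.5975 kW

COP = 4.8953, W = 0.5975 kW


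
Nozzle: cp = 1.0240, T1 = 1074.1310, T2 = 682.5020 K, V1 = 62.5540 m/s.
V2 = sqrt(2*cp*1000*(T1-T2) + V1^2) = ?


dT = 391.6290 K
2*cp*1000*dT = 802056.1920
V1^2 = 3913.0029
V2 = sqrt(805969.1949) = 897.7579 m/s

897.7579 m/s


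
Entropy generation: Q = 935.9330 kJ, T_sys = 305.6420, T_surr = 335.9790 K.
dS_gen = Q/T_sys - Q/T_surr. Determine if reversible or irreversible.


dS_sys = 935.9330/305.6420 = 3.0622 kJ/K
dS_surr = -935.9330/335.9790 = -2.7857 kJ/K
dS_gen = 3.0622 - 2.7857 = 0.2765 kJ/K (irreversible)

dS_gen = 0.2765 kJ/K, irreversible


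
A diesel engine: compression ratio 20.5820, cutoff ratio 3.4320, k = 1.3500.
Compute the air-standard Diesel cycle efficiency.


r^(k-1) = 2.8822
rc^k = 5.2843
eta = 0.5472 = 54.7245%

54.7245%


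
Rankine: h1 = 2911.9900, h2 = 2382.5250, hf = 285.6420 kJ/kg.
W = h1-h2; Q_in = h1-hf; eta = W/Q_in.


W = 529.4650 kJ/kg
Q_in = 2626.3480 kJ/kg
eta = 0.2016 = 20.1597%

eta = 20.1597%


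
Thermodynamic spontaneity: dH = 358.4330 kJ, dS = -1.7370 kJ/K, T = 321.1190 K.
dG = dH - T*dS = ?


T*dS = 321.1190 * -1.7370 = -557.7837 kJ
dG = 358.4330 + 557.7837 = 916.2167 kJ (non-spontaneous)

dG = 916.2167 kJ, non-spontaneous


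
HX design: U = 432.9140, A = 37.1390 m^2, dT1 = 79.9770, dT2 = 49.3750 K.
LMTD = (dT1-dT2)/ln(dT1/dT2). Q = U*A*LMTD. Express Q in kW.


LMTD = 63.4508 K
Q = 432.9140 * 37.1390 * 63.4508 = 1020161.6764 W = 1020.1617 kW

1020.1617 kW


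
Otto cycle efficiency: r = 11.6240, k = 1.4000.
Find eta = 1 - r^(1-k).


r^(k-1) = 2.6677
eta = 1 - 1/2.6677 = 0.6251 = 62.5150%

62.5150%


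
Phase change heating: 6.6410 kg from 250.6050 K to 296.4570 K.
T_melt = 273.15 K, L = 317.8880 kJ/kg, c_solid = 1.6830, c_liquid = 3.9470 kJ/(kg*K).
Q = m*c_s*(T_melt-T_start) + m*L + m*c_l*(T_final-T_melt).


Q1 (sensible, solid) = 6.6410 * 1.6830 * 22.5450 = 251.9810 kJ
Q2 (latent) = 6.6410 * 317.8880 = 2111.0942 kJ
Q3 (sensible, liquid) = 6.6410 * 3.9470 * 23.3070 = 610.9237 kJ
Q_total = 2973.9989 kJ

2973.9989 kJ


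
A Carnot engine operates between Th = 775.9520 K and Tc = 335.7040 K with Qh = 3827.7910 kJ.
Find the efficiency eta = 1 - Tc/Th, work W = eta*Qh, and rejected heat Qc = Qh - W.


eta = 1 - 335.7040/775.9520 = 0.5674
W = 0.5674 * 3827.7910 = 2171.7546 kJ
Qc = 3827.7910 - 2171.7546 = 1656.0364 kJ

eta = 56.7365%, W = 2171.7546 kJ, Qc = 1656.0364 kJ


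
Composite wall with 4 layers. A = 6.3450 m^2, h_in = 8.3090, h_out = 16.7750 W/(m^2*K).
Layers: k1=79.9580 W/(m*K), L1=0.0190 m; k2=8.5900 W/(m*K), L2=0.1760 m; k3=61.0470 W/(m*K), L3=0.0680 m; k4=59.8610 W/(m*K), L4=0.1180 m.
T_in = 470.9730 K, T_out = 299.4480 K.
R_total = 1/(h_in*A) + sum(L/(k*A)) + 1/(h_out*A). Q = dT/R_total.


R_conv_in = 1/(8.3090*6.3450) = 0.0190
R_1 = 0.0190/(79.9580*6.3450) = 3.7451e-05
R_2 = 0.1760/(8.5900*6.3450) = 0.0032
R_3 = 0.0680/(61.0470*6.3450) = 0.0002
R_4 = 0.1180/(59.8610*6.3450) = 0.0003
R_conv_out = 1/(16.7750*6.3450) = 0.0094
R_total = 0.0321 K/W
Q = 171.5250 / 0.0321 = 5340.8058 W

R_total = 0.0321 K/W, Q = 5340.8058 W


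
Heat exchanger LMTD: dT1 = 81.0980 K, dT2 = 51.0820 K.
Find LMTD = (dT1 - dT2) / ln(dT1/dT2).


dT1/dT2 = 1.5876
ln(dT1/dT2) = 0.4622
LMTD = 30.0160 / 0.4622 = 64.9379 K

64.9379 K


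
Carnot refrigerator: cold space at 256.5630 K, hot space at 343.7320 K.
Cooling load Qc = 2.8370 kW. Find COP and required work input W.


COP = 256.5630 / 87.1690 = 2.9433
W = 2.8370 / 2.9433 = 0.9639 kW

COP = 2.9433, W = 0.9639 kW


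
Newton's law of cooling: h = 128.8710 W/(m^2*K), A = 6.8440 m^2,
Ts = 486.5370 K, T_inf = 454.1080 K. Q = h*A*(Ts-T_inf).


dT = 32.4290 K
Q = 128.8710 * 6.8440 * 32.4290 = 28602.1550 W

28602.1550 W


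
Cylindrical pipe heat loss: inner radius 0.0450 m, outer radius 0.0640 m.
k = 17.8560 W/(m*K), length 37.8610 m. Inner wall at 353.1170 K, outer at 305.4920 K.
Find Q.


dT = 47.6250 K
ln(ro/ri) = 0.3522
Q = 2*pi*17.8560*37.8610*47.6250 / 0.3522 = 574349.6625 W

574349.6625 W


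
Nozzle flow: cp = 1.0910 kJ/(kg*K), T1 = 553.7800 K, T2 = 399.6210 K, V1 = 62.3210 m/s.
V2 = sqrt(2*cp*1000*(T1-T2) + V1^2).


dT = 154.1590 K
2*cp*1000*dT = 336374.9380
V1^2 = 3883.9070
V2 = sqrt(340258.8450) = 583.3171 m/s

583.3171 m/s


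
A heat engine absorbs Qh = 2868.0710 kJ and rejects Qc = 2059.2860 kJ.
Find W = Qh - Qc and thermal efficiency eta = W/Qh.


W = 2868.0710 - 2059.2860 = 808.7850 kJ
eta = 808.7850 / 2868.0710 = 0.2820 = 28.1996%

W = 808.7850 kJ, eta = 28.1996%


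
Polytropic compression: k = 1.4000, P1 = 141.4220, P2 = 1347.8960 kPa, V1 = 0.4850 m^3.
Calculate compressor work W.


(k-1)/k = 0.2857
(P2/P1)^exp = 1.9044
W = 3.5000 * 141.4220 * 0.4850 * (1.9044 - 1) = 217.1095 kJ

217.1095 kJ


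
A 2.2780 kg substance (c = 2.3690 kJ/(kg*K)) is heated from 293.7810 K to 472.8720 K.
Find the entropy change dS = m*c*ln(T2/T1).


T2/T1 = 1.6096
ln(T2/T1) = 0.4760
dS = 2.2780 * 2.3690 * 0.4760 = 2.5687 kJ/K

2.5687 kJ/K


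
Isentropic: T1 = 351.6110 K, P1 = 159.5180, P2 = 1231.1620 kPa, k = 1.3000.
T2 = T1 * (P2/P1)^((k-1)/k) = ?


(k-1)/k = 0.2308
(P2/P1)^exp = 1.6025
T2 = 351.6110 * 1.6025 = 563.4708 K

563.4708 K


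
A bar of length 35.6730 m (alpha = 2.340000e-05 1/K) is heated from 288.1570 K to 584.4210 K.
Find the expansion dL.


dT = 296.2640 K
dL = 2.340000e-05 * 35.6730 * 296.2640 = 0.247306 m
L_final = 35.920306 m

dL = 0.247306 m


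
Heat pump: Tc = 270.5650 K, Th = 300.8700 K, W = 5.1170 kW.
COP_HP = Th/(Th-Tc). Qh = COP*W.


COP = 300.8700 / 30.3050 = 9.9281
Qh = 9.9281 * 5.1170 = 50.8019 kW

COP = 9.9281, Qh = 50.8019 kW


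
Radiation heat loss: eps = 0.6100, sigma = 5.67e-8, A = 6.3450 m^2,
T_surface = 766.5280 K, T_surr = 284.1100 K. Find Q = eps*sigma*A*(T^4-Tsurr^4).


T^4 = 3.4523e+11
Tsurr^4 = 6.5155e+09
Q = 0.6100 * 5.67e-8 * 6.3450 * 3.3872e+11 = 74333.0539 W

74333.0539 W


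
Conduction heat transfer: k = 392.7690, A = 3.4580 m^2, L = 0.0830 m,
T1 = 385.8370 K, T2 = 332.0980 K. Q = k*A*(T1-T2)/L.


dT = 53.7390 K
Q = 392.7690 * 3.4580 * 53.7390 / 0.0830 = 879374.1200 W

879374.1200 W


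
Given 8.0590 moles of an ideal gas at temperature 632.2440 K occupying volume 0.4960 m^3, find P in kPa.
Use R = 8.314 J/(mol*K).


P = nRT/V = 8.0590 * 8.314 * 632.2440 / 0.4960
= 42361.9450 / 0.4960 = 85407.1473 Pa = 85.4071 kPa

85.4071 kPa


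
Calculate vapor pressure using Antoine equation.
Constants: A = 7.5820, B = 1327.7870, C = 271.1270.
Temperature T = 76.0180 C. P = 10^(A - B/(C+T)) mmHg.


C+T = 347.1450
B/(C+T) = 3.8249
log10(P) = 7.5820 - 3.8249 = 3.7571
P = 10^3.7571 = 5716.4023 mmHg

5716.4023 mmHg


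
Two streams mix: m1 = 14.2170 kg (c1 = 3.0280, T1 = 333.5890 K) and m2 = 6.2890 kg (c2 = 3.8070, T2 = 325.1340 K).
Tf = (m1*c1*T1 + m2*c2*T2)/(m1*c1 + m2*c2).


num = 22145.1289
den = 66.9913
Tf = 330.5672 K

330.5672 K


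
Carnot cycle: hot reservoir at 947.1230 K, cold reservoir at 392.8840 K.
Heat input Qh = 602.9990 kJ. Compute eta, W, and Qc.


eta = 1 - 392.8840/947.1230 = 0.5852
W = 0.5852 * 602.9990 = 352.8639 kJ
Qc = 602.9990 - 352.8639 = 250.1351 kJ

eta = 58.5182%, W = 352.8639 kJ, Qc = 250.1351 kJ


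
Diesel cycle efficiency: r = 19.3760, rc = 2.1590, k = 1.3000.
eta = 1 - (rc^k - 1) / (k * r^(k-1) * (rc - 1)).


r^(k-1) = 2.4332
rc^k = 2.7197
eta = 0.5309 = 53.0908%

53.0908%


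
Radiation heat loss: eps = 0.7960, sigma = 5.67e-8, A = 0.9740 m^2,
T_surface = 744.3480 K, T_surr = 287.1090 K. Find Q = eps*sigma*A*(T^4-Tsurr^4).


T^4 = 3.0698e+11
Tsurr^4 = 6.7950e+09
Q = 0.7960 * 5.67e-8 * 0.9740 * 3.0018e+11 = 13195.8694 W

13195.8694 W


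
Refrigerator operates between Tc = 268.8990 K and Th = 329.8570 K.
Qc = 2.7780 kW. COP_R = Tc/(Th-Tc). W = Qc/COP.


COP = 268.8990 / 60.9580 = 4.4112
W = 2.7780 / 4.4112 = 0.6298 kW

COP = 4.4112, W = 0.6298 kW


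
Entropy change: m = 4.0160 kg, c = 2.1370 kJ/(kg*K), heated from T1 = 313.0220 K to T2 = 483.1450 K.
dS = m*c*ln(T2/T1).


T2/T1 = 1.5435
ln(T2/T1) = 0.4340
dS = 4.0160 * 2.1370 * 0.4340 = 3.7250 kJ/K

3.7250 kJ/K


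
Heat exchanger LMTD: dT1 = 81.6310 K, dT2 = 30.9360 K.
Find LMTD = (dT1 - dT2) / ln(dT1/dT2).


dT1/dT2 = 2.6387
ln(dT1/dT2) = 0.9703
LMTD = 50.6950 / 0.9703 = 52.2473 K

52.2473 K


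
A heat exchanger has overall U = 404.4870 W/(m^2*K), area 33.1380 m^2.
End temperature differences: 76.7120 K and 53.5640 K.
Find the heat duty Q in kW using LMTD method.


LMTD = 64.4466 K
Q = 404.4870 * 33.1380 * 64.4466 = 863835.4878 W = 863.8355 kW

863.8355 kW


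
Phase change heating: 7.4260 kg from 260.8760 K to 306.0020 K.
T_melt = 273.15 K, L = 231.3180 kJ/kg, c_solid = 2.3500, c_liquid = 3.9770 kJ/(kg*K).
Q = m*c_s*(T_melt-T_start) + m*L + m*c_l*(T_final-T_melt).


Q1 (sensible, solid) = 7.4260 * 2.3500 * 12.2740 = 214.1948 kJ
Q2 (latent) = 7.4260 * 231.3180 = 1717.7675 kJ
Q3 (sensible, liquid) = 7.4260 * 3.9770 * 32.8520 = 970.2248 kJ
Q_total = 2902.1870 kJ

2902.1870 kJ


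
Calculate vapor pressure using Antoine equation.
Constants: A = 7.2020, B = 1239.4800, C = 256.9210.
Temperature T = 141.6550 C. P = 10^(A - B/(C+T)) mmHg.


C+T = 398.5760
B/(C+T) = 3.1098
log10(P) = 7.2020 - 3.1098 = 4.0922
P = 10^4.0922 = 12365.9993 mmHg

12365.9993 mmHg


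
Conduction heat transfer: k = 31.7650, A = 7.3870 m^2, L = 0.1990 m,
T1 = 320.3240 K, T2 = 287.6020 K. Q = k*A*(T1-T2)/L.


dT = 32.7220 K
Q = 31.7650 * 7.3870 * 32.7220 / 0.1990 = 38583.6867 W

38583.6867 W


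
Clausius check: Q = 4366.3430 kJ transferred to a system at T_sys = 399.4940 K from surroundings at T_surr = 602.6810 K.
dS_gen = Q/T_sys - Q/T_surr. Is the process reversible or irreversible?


dS_sys = 4366.3430/399.4940 = 10.9297 kJ/K
dS_surr = -4366.3430/602.6810 = -7.2449 kJ/K
dS_gen = 10.9297 - 7.2449 = 3.6848 kJ/K (irreversible)

dS_gen = 3.6848 kJ/K, irreversible


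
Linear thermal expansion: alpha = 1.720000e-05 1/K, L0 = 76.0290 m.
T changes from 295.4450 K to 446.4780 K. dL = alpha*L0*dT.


dT = 151.0330 K
dL = 1.720000e-05 * 76.0290 * 151.0330 = 0.197506 m
L_final = 76.226506 m

dL = 0.197506 m


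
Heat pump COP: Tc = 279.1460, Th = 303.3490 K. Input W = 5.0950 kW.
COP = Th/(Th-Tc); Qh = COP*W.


COP = 303.3490 / 24.2030 = 12.5335
Qh = 12.5335 * 5.0950 = 63.8583 kW

COP = 12.5335, Qh = 63.8583 kW


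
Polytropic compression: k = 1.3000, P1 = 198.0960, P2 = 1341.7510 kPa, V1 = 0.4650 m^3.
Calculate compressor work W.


(k-1)/k = 0.2308
(P2/P1)^exp = 1.5550
W = 4.3333 * 198.0960 * 0.4650 * (1.5550 - 1) = 221.5240 kJ

221.5240 kJ


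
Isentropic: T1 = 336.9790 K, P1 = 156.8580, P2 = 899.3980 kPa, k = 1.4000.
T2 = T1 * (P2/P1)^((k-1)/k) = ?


(k-1)/k = 0.2857
(P2/P1)^exp = 1.6470
T2 = 336.9790 * 1.6470 = 555.0109 K

555.0109 K


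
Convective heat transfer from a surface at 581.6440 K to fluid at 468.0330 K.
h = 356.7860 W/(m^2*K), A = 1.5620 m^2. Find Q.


dT = 113.6110 K
Q = 356.7860 * 1.5620 * 113.6110 = 63315.3799 W

63315.3799 W


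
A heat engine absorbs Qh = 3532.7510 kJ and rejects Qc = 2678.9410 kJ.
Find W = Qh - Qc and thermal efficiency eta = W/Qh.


W = 3532.7510 - 2678.9410 = 853.8100 kJ
eta = 853.8100 / 3532.7510 = 0.2417 = 24.1684%

W = 853.8100 kJ, eta = 24.1684%


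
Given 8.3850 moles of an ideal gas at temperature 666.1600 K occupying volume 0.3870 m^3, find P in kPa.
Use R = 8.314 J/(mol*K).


P = nRT/V = 8.3850 * 8.314 * 666.1600 / 0.3870
= 46439.9388 / 0.3870 = 119999.8419 Pa = 119.9998 kPa

119.9998 kPa


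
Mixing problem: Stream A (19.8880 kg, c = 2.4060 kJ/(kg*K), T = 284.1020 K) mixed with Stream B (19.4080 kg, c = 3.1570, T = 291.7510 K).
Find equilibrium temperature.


num = 31470.3226
den = 109.1216
Tf = 288.3969 K

288.3969 K


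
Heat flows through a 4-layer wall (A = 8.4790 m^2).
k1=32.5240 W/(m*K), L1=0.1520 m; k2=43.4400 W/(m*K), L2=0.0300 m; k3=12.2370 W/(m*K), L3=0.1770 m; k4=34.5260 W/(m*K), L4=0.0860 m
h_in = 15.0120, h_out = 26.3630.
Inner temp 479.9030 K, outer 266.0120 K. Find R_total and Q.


R_conv_in = 1/(15.0120*8.4790) = 0.0079
R_1 = 0.1520/(32.5240*8.4790) = 0.0006
R_2 = 0.0300/(43.4400*8.4790) = 8.1449e-05
R_3 = 0.1770/(12.2370*8.4790) = 0.0017
R_4 = 0.0860/(34.5260*8.4790) = 0.0003
R_conv_out = 1/(26.3630*8.4790) = 0.0045
R_total = 0.0150 K/W
Q = 213.8910 / 0.0150 = 14295.4112 W

R_total = 0.0150 K/W, Q = 14295.4112 W


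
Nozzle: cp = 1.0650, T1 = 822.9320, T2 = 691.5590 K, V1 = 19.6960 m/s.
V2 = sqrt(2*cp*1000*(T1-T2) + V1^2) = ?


dT = 131.3730 K
2*cp*1000*dT = 279824.4900
V1^2 = 387.9324
V2 = sqrt(280212.4224) = 529.3509 m/s

529.3509 m/s


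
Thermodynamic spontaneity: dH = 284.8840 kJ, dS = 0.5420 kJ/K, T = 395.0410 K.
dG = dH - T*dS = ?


T*dS = 395.0410 * 0.5420 = 214.1122 kJ
dG = 284.8840 - 214.1122 = 70.7718 kJ (non-spontaneous)

dG = 70.7718 kJ, non-spontaneous


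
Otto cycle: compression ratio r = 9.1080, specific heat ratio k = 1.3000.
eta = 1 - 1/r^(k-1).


r^(k-1) = 1.9401
eta = 1 - 1/1.9401 = 0.4846 = 48.4566%

48.4566%


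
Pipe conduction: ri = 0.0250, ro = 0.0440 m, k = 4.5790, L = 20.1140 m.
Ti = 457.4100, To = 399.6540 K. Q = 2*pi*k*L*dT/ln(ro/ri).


dT = 57.7560 K
ln(ro/ri) = 0.5653
Q = 2*pi*4.5790*20.1140*57.7560 / 0.5653 = 59123.0011 W

59123.0011 W


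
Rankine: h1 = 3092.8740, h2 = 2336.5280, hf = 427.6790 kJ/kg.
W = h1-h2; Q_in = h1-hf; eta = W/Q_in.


W = 756.3460 kJ/kg
Q_in = 2665.1950 kJ/kg
eta = 0.2838 = 28.3786%

eta = 28.3786%


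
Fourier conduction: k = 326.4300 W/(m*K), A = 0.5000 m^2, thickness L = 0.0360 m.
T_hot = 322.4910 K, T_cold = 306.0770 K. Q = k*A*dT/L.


dT = 16.4140 K
Q = 326.4300 * 0.5000 * 16.4140 / 0.0360 = 74416.9725 W

74416.9725 W


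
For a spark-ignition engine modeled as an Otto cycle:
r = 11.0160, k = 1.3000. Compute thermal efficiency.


r^(k-1) = 2.0540
eta = 1 - 1/2.0540 = 0.5132 = 51.3153%

51.3153%


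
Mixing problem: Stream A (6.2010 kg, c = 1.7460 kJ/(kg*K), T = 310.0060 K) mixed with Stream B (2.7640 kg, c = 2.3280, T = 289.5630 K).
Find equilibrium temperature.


num = 5219.6380
den = 17.2615
Tf = 302.3855 K

302.3855 K


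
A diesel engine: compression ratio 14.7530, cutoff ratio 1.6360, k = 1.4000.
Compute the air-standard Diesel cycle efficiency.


r^(k-1) = 2.9346
rc^k = 1.9920
eta = 0.6203 = 62.0345%

62.0345%


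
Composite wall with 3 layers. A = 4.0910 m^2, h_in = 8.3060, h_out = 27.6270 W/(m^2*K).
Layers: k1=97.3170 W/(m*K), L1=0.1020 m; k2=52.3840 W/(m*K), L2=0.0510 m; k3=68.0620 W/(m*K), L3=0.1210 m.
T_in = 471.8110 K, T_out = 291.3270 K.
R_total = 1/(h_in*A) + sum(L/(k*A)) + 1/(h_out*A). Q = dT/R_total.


R_conv_in = 1/(8.3060*4.0910) = 0.0294
R_1 = 0.1020/(97.3170*4.0910) = 0.0003
R_2 = 0.0510/(52.3840*4.0910) = 0.0002
R_3 = 0.1210/(68.0620*4.0910) = 0.0004
R_conv_out = 1/(27.6270*4.0910) = 0.0088
R_total = 0.0392 K/W
Q = 180.4840 / 0.0392 = 4603.5044 W

R_total = 0.0392 K/W, Q = 4603.5044 W


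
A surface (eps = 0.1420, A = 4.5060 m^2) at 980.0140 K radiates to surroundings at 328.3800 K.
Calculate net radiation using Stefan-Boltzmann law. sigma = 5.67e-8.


T^4 = 9.2242e+11
Tsurr^4 = 1.1628e+10
Q = 0.1420 * 5.67e-8 * 4.5060 * 9.1079e+11 = 33043.2069 W

33043.2069 W


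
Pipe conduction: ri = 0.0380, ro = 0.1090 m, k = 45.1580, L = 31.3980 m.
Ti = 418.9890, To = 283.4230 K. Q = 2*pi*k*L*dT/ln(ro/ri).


dT = 135.5660 K
ln(ro/ri) = 1.0538
Q = 2*pi*45.1580*31.3980*135.5660 / 1.0538 = 1146106.3421 W

1146106.3421 W


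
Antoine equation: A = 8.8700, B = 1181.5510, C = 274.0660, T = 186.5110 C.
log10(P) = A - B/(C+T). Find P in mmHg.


C+T = 460.5770
B/(C+T) = 2.5654
log10(P) = 8.8700 - 2.5654 = 6.3046
P = 10^6.3046 = 2016641.6729 mmHg

2016641.6729 mmHg


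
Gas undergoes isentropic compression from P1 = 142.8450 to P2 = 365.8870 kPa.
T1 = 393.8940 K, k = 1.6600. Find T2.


(k-1)/k = 0.3976
(P2/P1)^exp = 1.4535
T2 = 393.8940 * 1.4535 = 572.5163 K

572.5163 K


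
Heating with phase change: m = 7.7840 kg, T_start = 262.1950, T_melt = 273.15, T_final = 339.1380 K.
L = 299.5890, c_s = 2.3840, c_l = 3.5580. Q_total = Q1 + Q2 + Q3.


Q1 (sensible, solid) = 7.7840 * 2.3840 * 10.9550 = 203.2925 kJ
Q2 (latent) = 7.7840 * 299.5890 = 2332.0008 kJ
Q3 (sensible, liquid) = 7.7840 * 3.5580 * 65.9880 = 1827.5688 kJ
Q_total = 4362.8621 kJ

4362.8621 kJ


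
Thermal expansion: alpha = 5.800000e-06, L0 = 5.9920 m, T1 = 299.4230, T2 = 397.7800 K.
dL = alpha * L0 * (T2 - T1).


dT = 98.3570 K
dL = 5.800000e-06 * 5.9920 * 98.3570 = 0.003418 m
L_final = 5.995418 m

dL = 0.003418 m


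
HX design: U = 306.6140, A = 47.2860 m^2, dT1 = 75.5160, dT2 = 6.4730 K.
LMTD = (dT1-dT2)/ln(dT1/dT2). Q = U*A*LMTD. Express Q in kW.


LMTD = 28.1039 K
Q = 306.6140 * 47.2860 * 28.1039 = 407465.8583 W = 407.4659 kW

407.4659 kW


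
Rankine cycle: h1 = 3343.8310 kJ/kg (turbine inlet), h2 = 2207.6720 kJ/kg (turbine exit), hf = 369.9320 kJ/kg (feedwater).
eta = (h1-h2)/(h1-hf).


W = 1136.1590 kJ/kg
Q_in = 2973.8990 kJ/kg
eta = 0.3820 = 38.2044%

eta = 38.2044%


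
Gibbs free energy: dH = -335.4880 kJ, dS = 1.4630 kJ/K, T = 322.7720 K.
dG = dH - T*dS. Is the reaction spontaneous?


T*dS = 322.7720 * 1.4630 = 472.2154 kJ
dG = -335.4880 - 472.2154 = -807.7034 kJ (spontaneous)

dG = -807.7034 kJ, spontaneous


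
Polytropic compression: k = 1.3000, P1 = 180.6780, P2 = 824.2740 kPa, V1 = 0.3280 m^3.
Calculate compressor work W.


(k-1)/k = 0.2308
(P2/P1)^exp = 1.4194
W = 4.3333 * 180.6780 * 0.3280 * (1.4194 - 1) = 107.7123 kJ

107.7123 kJ


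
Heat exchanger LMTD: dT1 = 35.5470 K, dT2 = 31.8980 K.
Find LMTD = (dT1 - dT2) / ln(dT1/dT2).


dT1/dT2 = 1.1144
ln(dT1/dT2) = 0.1083
LMTD = 3.6490 / 0.1083 = 33.6896 K

33.6896 K


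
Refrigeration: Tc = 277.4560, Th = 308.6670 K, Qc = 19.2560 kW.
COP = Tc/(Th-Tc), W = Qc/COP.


COP = 277.4560 / 31.2110 = 8.8897
W = 19.2560 / 8.8897 = 2.1661 kW

COP = 8.8897, W = 2.1661 kW


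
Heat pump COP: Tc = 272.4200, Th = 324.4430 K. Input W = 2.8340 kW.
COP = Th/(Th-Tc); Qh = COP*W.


COP = 324.4430 / 52.0230 = 6.2365
Qh = 6.2365 * 2.8340 = 17.6743 kW

COP = 6.2365, Qh = 17.6743 kW


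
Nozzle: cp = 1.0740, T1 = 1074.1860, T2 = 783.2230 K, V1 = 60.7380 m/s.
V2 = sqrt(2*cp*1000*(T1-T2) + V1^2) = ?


dT = 290.9630 K
2*cp*1000*dT = 624988.5240
V1^2 = 3689.1046
V2 = sqrt(628677.6286) = 792.8919 m/s

792.8919 m/s


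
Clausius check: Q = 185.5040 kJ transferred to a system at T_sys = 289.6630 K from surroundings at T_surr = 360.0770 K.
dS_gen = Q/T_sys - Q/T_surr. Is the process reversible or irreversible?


dS_sys = 185.5040/289.6630 = 0.6404 kJ/K
dS_surr = -185.5040/360.0770 = -0.5152 kJ/K
dS_gen = 0.6404 - 0.5152 = 0.1252 kJ/K (irreversible)

dS_gen = 0.1252 kJ/K, irreversible


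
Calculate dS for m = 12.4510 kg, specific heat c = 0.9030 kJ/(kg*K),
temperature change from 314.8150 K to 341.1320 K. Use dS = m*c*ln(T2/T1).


T2/T1 = 1.0836
ln(T2/T1) = 0.0803
dS = 12.4510 * 0.9030 * 0.0803 = 0.9027 kJ/K

0.9027 kJ/K


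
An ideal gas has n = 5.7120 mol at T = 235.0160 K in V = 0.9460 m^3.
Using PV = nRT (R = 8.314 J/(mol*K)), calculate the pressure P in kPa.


P = nRT/V = 5.7120 * 8.314 * 235.0160 / 0.9460
= 11160.8083 / 0.9460 = 11797.8946 Pa = 11.7979 kPa

11.7979 kPa


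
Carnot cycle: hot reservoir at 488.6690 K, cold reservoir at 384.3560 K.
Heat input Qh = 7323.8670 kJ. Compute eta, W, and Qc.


eta = 1 - 384.3560/488.6690 = 0.2135
W = 0.2135 * 7323.8670 = 1563.3784 kJ
Qc = 7323.8670 - 1563.3784 = 5760.4886 kJ

eta = 21.3464%, W = 1563.3784 kJ, Qc = 5760.4886 kJ


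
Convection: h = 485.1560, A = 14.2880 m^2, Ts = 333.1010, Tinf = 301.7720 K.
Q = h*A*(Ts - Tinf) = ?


dT = 31.3290 K
Q = 485.1560 * 14.2880 * 31.3290 = 217169.7748 W

217169.7748 W


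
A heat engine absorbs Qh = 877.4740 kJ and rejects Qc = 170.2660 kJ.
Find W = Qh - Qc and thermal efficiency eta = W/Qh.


W = 877.4740 - 170.2660 = 707.2080 kJ
eta = 707.2080 / 877.4740 = 0.8060 = 80.5959%

W = 707.2080 kJ, eta = 80.5959%


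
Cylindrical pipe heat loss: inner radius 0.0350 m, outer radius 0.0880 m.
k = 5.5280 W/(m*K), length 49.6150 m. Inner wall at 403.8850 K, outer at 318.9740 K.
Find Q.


dT = 84.9110 K
ln(ro/ri) = 0.9220
Q = 2*pi*5.5280*49.6150*84.9110 / 0.9220 = 158708.1505 W

158708.1505 W


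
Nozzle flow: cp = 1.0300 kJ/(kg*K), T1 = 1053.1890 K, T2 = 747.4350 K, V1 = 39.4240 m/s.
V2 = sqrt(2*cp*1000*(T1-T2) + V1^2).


dT = 305.7540 K
2*cp*1000*dT = 629853.2400
V1^2 = 1554.2518
V2 = sqrt(631407.4918) = 794.6115 m/s

794.6115 m/s


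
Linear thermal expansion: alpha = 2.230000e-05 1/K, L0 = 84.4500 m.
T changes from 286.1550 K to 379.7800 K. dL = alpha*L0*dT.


dT = 93.6250 K
dL = 2.230000e-05 * 84.4500 * 93.6250 = 0.176318 m
L_final = 84.626318 m

dL = 0.176318 m


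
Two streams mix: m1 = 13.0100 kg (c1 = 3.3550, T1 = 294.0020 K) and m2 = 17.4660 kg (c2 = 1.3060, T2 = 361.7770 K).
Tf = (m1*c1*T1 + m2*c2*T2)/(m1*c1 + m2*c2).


num = 21085.1100
den = 66.4591
Tf = 317.2642 K

317.2642 K


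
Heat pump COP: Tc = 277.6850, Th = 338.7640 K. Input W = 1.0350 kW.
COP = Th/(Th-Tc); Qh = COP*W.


COP = 338.7640 / 61.0790 = 5.5463
Qh = 5.5463 * 1.0350 = 5.7404 kW

COP = 5.5463, Qh = 5.7404 kW


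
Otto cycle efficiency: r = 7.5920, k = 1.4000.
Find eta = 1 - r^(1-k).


r^(k-1) = 2.2498
eta = 1 - 1/2.2498 = 0.5555 = 55.5515%

55.5515%


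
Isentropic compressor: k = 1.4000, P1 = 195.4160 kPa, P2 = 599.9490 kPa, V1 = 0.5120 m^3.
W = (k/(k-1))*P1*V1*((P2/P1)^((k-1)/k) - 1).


(k-1)/k = 0.2857
(P2/P1)^exp = 1.3778
W = 3.5000 * 195.4160 * 0.5120 * (1.3778 - 1) = 132.3009 kJ

132.3009 kJ


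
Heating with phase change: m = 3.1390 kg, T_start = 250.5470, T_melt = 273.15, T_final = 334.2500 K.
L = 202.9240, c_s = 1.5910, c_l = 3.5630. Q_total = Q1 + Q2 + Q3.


Q1 (sensible, solid) = 3.1390 * 1.5910 * 22.6030 = 112.8827 kJ
Q2 (latent) = 3.1390 * 202.9240 = 636.9784 kJ
Q3 (sensible, liquid) = 3.1390 * 3.5630 * 61.1000 = 683.3581 kJ
Q_total = 1433.2193 kJ

1433.2193 kJ


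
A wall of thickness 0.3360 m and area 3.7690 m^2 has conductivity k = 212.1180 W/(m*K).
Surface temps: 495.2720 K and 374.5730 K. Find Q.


dT = 120.6990 K
Q = 212.1180 * 3.7690 * 120.6990 / 0.3360 = 287189.1681 W

287189.1681 W


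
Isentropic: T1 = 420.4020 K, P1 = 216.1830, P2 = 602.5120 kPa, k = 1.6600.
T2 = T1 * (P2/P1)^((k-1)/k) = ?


(k-1)/k = 0.3976
(P2/P1)^exp = 1.5031
T2 = 420.4020 * 1.5031 = 631.9021 K

631.9021 K


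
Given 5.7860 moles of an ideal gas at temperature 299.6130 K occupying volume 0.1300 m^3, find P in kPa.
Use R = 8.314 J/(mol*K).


P = nRT/V = 5.7860 * 8.314 * 299.6130 / 0.1300
= 14412.8246 / 0.1300 = 110867.8819 Pa = 110.8679 kPa

110.8679 kPa


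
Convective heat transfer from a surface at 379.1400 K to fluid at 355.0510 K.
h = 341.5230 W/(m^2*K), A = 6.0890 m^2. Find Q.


dT = 24.0890 K
Q = 341.5230 * 6.0890 * 24.0890 = 50093.8836 W

50093.8836 W


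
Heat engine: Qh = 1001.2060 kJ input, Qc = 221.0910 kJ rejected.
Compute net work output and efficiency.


W = 1001.2060 - 221.0910 = 780.1150 kJ
eta = 780.1150 / 1001.2060 = 0.7792 = 77.9175%

W = 780.1150 kJ, eta = 77.9175%


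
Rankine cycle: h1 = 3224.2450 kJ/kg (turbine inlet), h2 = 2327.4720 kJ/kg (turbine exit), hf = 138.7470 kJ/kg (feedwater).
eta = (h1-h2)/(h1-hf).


W = 896.7730 kJ/kg
Q_in = 3085.4980 kJ/kg
eta = 0.2906 = 29.0641%

eta = 29.0641%


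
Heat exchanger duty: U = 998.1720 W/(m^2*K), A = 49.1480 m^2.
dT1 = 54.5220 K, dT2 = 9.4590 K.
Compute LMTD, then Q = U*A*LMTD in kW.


LMTD = 25.7262 K
Q = 998.1720 * 49.1480 * 25.7262 = 1262080.5373 W = 1262.0805 kW

1262.0805 kW


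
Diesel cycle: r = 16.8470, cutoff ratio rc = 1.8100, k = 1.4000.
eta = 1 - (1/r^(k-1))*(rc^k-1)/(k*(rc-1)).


r^(k-1) = 3.0946
rc^k = 2.2948
eta = 0.6310 = 63.1031%

63.1031%


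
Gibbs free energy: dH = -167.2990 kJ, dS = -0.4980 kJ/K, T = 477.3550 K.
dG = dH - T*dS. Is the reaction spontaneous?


T*dS = 477.3550 * -0.4980 = -237.7228 kJ
dG = -167.2990 + 237.7228 = 70.4238 kJ (non-spontaneous)

dG = 70.4238 kJ, non-spontaneous


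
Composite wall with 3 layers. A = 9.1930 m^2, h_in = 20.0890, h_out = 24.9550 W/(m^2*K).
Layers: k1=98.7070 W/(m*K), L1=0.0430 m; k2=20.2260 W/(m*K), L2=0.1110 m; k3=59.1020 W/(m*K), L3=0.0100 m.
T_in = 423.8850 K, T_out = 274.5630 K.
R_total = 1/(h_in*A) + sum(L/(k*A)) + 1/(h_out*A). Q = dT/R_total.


R_conv_in = 1/(20.0890*9.1930) = 0.0054
R_1 = 0.0430/(98.7070*9.1930) = 4.7387e-05
R_2 = 0.1110/(20.2260*9.1930) = 0.0006
R_3 = 0.0100/(59.1020*9.1930) = 1.8405e-05
R_conv_out = 1/(24.9550*9.1930) = 0.0044
R_total = 0.0104 K/W
Q = 149.3220 / 0.0104 = 14307.5675 W

R_total = 0.0104 K/W, Q = 14307.5675 W


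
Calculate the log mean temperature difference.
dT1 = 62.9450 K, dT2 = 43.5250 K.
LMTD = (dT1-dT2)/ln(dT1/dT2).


dT1/dT2 = 1.4462
ln(dT1/dT2) = 0.3689
LMTD = 19.4200 / 0.3689 = 52.6393 K

52.6393 K


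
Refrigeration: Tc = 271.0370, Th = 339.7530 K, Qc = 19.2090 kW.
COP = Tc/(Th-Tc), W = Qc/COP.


COP = 271.0370 / 68.7160 = 3.9443
W = 19.2090 / 3.9443 = 4.8701 kW

COP = 3.9443, W = 4.8701 kW
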